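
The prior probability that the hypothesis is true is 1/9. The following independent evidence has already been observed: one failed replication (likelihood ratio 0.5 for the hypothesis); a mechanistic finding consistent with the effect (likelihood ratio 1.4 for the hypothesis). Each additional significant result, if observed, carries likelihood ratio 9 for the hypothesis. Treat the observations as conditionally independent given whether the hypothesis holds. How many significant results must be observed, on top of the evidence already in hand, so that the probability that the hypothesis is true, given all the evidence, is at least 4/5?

2

Prior odds = (1/9)/(8/9) = 0.125.
Combined Bayes factor of the evidence already in hand = 0.5 × 1.4 = 0.7.
Odds after that evidence = 0.125 × 0.7 = 0.0875.
Target odds = 0.8/0.2 = 4.
Need 9ⁿ ≥ 4 ÷ 0.0875 = 320/7.
9¹ = 9 falls short of 320/7 but 9² = 81 reaches it, so n = 2.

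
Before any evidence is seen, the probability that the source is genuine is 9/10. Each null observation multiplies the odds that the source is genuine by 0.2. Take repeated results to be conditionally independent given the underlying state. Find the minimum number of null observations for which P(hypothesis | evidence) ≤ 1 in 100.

5

Prior odds: 0.9 ÷ 0.1 = 9.
Likelihood ratio per null observation = 0.2.
Target posterior odds = 0.01/0.99 = 1/99.
Require 0.2ⁿ ≤ 1/99 ÷ 9 = 1/891.
0.2⁴ = 0.0016 is still above 1/891 but 0.2⁵ = 0.00032 is at or below it, so n = 5.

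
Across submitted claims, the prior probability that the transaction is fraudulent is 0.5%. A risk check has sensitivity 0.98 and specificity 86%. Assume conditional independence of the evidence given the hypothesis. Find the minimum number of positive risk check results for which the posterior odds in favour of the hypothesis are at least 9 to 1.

4

Prior odds: 0.005 ÷ 0.995 = 1/199.
False-positive rate = 1 − 0.86 = 0.14; likelihood ratio of a positive = 0.98/0.14 = 7.
Target odds = 9.
Need (1/199) × 7ⁿ ≥ 9, i.e. 7ⁿ ≥ 1791.
7³ = 343 falls short of 1791 but 7⁴ = 2401 reaches it, so n = 4.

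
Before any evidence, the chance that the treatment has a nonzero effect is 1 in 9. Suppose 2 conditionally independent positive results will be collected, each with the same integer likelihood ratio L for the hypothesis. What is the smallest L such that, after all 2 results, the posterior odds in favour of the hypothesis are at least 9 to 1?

Prior odds = (1/9)/(8/9) = 0.125.
Target odds = 9.
Need L² ≥ 9 ÷ 0.125 = 72.
8² = 64 < 72 ≤ 81 = 9², so L = 9.

9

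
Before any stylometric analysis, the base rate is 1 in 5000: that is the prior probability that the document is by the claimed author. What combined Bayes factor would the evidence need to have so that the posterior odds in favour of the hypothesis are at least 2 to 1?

9998

Prior odds = 0.0002/0.9998 = 1/4999.
Target odds = 2.
Required Bayes factor = 2 ÷ (1/4999) = 9998.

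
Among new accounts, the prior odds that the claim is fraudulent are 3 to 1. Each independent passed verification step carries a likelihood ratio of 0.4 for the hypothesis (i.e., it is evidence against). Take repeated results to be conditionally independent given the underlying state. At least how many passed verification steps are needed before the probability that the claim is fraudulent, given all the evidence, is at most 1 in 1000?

Prior odds = 3.
Likelihood ratio per passed verification step = 0.4.
Target odds: 0.001 ÷ 0.999 = 1/999.
Need 3 × 0.4ⁿ ≤ 1/999, i.e. 0.4ⁿ ≤ 1/2997.
0.4⁸ = 256/390625 is still above 1/2997 but 0.4⁹ = 512/1953125 is at or below it, so n = 9.

9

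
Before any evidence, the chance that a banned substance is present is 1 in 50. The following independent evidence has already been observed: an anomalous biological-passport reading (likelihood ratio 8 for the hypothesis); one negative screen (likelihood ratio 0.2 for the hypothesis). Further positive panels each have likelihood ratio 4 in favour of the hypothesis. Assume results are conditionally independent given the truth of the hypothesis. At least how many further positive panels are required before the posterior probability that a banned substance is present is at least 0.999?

Prior odds = 0.02/0.98 = 1/49.
Combined Bayes factor of the evidence already in hand = 8 × 0.2 = 1.6.
Odds after that evidence = (1/49) × 1.6 = 8/245.
Target odds = 0.999/0.001 = 999.
Need 4ⁿ ≥ 999 ÷ (8/245) = 30594.375.
4⁷ = 16384 falls short of 30594.375 but 4⁸ = 65536 reaches it, so n = 8.

8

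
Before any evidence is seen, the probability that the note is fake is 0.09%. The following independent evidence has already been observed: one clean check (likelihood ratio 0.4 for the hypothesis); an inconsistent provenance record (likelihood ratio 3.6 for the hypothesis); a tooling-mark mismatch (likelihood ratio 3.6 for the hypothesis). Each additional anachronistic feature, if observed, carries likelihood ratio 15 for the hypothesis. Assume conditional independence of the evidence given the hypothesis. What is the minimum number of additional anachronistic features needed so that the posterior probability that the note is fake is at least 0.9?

Prior odds = 0.0009/0.9991 = 9/9991.
Combined Bayes factor of the evidence already in hand = 0.4 × 3.6 × 3.6 = 5.184.
Odds after that evidence = (9/9991) × 5.184 = 5832/1248875.
Target odds = 0.9/0.1 = 9.
Need 15ⁿ ≥ 9 ÷ (5832/1248875) = 1248875/648.
15² = 225 falls short of 1248875/648 but 15³ = 3375 reaches it, so n = 3.

3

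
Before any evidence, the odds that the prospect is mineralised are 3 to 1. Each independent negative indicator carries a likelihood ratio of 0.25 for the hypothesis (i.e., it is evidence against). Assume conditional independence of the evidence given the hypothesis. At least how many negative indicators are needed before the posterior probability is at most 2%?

4

Prior odds = 3.
Likelihood ratio per negative indicator = 0.25.
Target odds: 0.02 ÷ 0.98 = 1/49.
Require 0.25ⁿ ≤ 1/49 ÷ 3 = 1/147.
0.25³ = 0.015625 is still above 1/147 but 0.25⁴ = 0.00390625 is at or below it, so n = 4.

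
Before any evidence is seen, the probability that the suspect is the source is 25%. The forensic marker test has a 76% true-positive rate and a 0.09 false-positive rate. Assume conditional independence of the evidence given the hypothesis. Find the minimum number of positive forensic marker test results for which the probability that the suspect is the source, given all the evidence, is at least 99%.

3

Prior odds = 0.25/0.75 = 1/3.
Likelihood ratio of a positive result = 0.76/0.09 = 76/9.
Target odds: 0.99 ÷ 0.01 = 99.
Need (1/3) × (76/9)ⁿ ≥ 99, i.e. (76/9)ⁿ ≥ 297.
(76/9)² = 5776/81 falls short of 297 but (76/9)³ = 438976/729 reaches it, so n = 3.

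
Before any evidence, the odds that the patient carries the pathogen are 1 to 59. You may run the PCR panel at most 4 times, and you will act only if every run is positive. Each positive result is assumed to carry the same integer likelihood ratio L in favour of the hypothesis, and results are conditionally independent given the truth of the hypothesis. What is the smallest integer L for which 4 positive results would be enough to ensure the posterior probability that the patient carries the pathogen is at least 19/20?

6

Prior odds = 1/59.
Target odds = 0.95/0.05 = 19.
Need L⁴ ≥ 19 ÷ (1/59) = 1121.
5⁴ = 625 < 1121 ≤ 1296 = 6⁴, so L = 6.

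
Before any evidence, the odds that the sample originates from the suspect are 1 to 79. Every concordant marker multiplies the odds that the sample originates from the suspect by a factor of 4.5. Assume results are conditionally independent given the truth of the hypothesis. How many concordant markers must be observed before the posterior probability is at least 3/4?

Prior odds = 1/79.
Likelihood ratio per concordant marker = 4.5.
Target odds: 0.75 ÷ 0.25 = 3.
Require 4.5ⁿ ≥ 3 ÷ (1/79) = 237.
4.5³ = 91.125 falls short of 237 but 4.5⁴ = 410.0625 reaches it, so n = 4.

4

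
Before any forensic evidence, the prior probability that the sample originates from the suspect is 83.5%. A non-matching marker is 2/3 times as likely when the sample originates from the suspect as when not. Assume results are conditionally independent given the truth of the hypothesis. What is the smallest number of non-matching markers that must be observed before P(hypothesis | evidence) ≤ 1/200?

18

Prior odds = 0.835/0.165 = 167/33.
Likelihood ratio per non-matching marker = 2/3.
Target posterior odds = 0.005/0.995 = 1/199.
Need (167/33) × (2/3)ⁿ ≤ 1/199, i.e. (2/3)ⁿ ≤ 33/33233.
(2/3)¹⁷ = 131072/129140163 is still above 33/33233 but (2/3)¹⁸ = 262144/387420489 is at or below it, so n = 18.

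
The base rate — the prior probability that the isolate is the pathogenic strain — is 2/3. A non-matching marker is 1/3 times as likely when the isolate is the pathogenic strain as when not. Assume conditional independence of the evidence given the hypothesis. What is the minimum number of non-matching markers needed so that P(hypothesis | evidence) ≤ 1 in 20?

Prior odds = (2/3)/(1/3) = 2.
Likelihood ratio per non-matching marker = 1/3.
Target odds: 0.05 ÷ 0.95 = 1/19.
Require (1/3)ⁿ ≤ 1/19 ÷ 2 = 1/38.
(1/3)³ = 1/27 is still above 1/38 but (1/3)⁴ = 1/81 is at or below it, so n = 4.

4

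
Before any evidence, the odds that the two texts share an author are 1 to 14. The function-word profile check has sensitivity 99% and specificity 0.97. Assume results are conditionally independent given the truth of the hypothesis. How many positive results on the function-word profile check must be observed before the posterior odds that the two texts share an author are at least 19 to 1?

Prior odds = 1/14.
False-positive rate = 1 − 0.97 = 0.03; likelihood ratio of a positive = 0.99/0.03 = 33.
Target odds = 19.
Require 33ⁿ ≥ 19 ÷ (1/14) = 266.
33¹ = 33 falls short of 266 but 33² = 1089 reaches it, so n = 2.

2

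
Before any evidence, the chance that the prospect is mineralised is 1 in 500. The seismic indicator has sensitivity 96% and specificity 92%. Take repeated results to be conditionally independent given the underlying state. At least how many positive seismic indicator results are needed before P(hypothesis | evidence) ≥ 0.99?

5

Prior odds: 0.002 ÷ 0.998 = 1/499.
False-positive rate = 1 − 0.92 = 0.08; likelihood ratio of a positive = 0.96/0.08 = 12.
Target posterior odds = 0.99/0.01 = 99.
Require 12ⁿ ≥ 99 ÷ (1/499) = 49401.
12⁴ = 20736 falls short of 49401 but 12⁵ = 248832 reaches it, so n = 5.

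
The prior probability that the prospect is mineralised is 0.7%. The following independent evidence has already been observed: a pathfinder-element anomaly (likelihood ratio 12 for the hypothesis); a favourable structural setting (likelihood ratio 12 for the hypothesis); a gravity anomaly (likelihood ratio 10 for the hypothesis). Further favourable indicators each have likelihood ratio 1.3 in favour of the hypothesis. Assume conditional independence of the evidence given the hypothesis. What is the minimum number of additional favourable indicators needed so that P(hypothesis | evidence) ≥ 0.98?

Prior odds = 0.007/0.993 = 7/993.
Combined Bayes factor of the evidence already in hand = 12 × 12 × 10 = 1440.
Odds after that evidence = (7/993) × 1440 = 3360/331.
Target odds = 0.98/0.02 = 49.
Need 1.3ⁿ ≥ 49 ÷ (3360/331) = 2317/480.
1.3⁶ = 4826809/1000000 falls short of 2317/480 but 1.3⁷ = 62748517/10000000 reaches it, so n = 7.

7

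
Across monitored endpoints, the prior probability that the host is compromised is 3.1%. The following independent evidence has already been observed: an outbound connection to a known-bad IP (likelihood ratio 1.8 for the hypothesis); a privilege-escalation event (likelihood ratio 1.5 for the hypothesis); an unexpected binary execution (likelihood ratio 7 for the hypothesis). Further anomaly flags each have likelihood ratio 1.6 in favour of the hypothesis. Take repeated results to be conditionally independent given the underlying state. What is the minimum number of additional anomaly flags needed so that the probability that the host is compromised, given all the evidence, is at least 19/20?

8

Prior odds = 0.031/0.969 = 31/969.
Combined Bayes factor of the evidence already in hand = 1.8 × 1.5 × 7 = 18.9.
Odds after that evidence = (31/969) × 18.9 = 1953/3230.
Target odds = 0.95/0.05 = 19.
Need 1.6ⁿ ≥ 19 ÷ (1953/3230) = 61370/1953.
1.6⁷ = 2097152/78125 falls short of 61370/1953 but 1.6⁸ = 16777216/390625 reaches it, so n = 8.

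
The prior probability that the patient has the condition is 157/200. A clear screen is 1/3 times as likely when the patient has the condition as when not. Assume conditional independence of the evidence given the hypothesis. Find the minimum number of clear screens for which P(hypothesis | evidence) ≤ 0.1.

4

Prior odds = 0.785/0.215 = 157/43.
Likelihood ratio per clear screen = 1/3.
Target posterior odds = 0.1/0.9 = 1/9.
Need (157/43) × (1/3)ⁿ ≤ 1/9, i.e. (1/3)ⁿ ≤ 43/1413.
(1/3)³ = 1/27 is still above 43/1413 but (1/3)⁴ = 1/81 is at or below it, so n = 4.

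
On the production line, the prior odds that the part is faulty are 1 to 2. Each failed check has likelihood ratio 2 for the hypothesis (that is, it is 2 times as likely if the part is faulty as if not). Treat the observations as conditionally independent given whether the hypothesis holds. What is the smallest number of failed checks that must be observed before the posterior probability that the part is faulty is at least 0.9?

5

Prior odds = 0.5.
Likelihood ratio per failed check = 2.
Target posterior odds = 0.9/0.1 = 9.
Require 2ⁿ ≥ 9 ÷ 0.5 = 18.
2⁴ = 16 falls short of 18 but 2⁵ = 32 reaches it, so n = 5.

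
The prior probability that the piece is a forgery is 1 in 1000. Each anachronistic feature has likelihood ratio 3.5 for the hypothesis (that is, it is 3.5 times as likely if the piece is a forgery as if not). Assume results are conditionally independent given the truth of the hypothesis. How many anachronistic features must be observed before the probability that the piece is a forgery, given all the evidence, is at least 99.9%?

12

Prior odds = 0.001/0.999 = 1/999.
Likelihood ratio per anachronistic feature = 3.5.
Target odds: 0.999 ÷ 0.001 = 999.
Need (1/999) × 3.5ⁿ ≥ 999, i.e. 3.5ⁿ ≥ 998001.
3.5¹¹ ≈965492 falls short of 998001 but 3.5¹² ≈3.37922e+06 reaches it, so n = 12.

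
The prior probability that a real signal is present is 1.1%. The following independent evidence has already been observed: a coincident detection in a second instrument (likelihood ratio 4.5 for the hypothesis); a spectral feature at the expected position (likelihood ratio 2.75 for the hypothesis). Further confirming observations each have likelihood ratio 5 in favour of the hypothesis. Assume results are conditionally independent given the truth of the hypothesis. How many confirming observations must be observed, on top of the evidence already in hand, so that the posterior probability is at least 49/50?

4

Prior odds = 0.011/0.989 = 11/989.
Combined Bayes factor of the evidence already in hand = 4.5 × 2.75 = 12.375.
Odds after that evidence = (11/989) × 12.375 = 1089/7912.
Target odds = 0.98/0.02 = 49.
Need 5ⁿ ≥ 49 ÷ (1089/7912) = 387688/1089.
5³ = 125 falls short of 387688/1089 but 5⁴ = 625 reaches it, so n = 4.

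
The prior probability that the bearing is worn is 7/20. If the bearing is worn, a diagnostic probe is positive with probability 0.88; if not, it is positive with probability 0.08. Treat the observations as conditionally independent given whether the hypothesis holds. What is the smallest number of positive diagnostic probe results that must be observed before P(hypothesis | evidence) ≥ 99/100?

3

Prior odds: 0.35 ÷ 0.65 = 7/13.
Likelihood ratio of a positive = 0.88/0.08 = 11.
Target odds: 0.99 ÷ 0.01 = 99.
Require 11ⁿ ≥ 99 ÷ (7/13) = 1287/7.
11² = 121 falls short of 1287/7 but 11³ = 1331 reaches it, so n = 3.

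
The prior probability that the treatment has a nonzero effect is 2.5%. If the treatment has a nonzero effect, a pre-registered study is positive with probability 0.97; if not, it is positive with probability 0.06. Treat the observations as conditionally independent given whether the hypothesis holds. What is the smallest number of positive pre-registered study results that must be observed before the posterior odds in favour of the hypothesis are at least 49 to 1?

3

Prior odds = 0.025/0.975 = 1/39.
Likelihood ratio of a positive = 0.97/0.06 = 97/6.
Target odds = 49.
Need (1/39) × (97/6)ⁿ ≥ 49, i.e. (97/6)ⁿ ≥ 1911.
(97/6)² = 9409/36 falls short of 1911 but (97/6)³ = 912673/216 reaches it, so n = 3.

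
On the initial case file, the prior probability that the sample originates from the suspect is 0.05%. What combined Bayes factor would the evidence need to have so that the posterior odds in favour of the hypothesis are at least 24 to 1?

47976

Prior odds = 0.0005/0.9995 = 1/1999.
Target odds = 24.
Required Bayes factor = 24 ÷ (1/1999) = 47976.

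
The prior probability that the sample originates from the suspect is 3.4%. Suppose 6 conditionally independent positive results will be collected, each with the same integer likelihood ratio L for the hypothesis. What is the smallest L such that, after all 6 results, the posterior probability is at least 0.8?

Prior odds = 0.034/0.966 = 17/483.
Target odds = 0.8/0.2 = 4.
Need L⁶ ≥ 4 ÷ (17/483) = 1932/17.
2⁶ = 64 < 1932/17 ≤ 729 = 3⁶, so L = 3.

3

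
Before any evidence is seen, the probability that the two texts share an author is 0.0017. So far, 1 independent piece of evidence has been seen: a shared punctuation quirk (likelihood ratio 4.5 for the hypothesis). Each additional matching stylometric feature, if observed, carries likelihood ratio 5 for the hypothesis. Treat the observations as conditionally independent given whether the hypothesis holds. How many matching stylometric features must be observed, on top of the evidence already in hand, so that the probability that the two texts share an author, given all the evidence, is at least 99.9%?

8

Prior odds = 0.0017/0.9983 = 17/9983.
Bayes factor of the evidence already in hand = 4.5.
Odds after that evidence = (17/9983) × 4.5 = 153/19966.
Target odds = 0.999/0.001 = 999.
Need 5ⁿ ≥ 999 ÷ (153/19966) = 2216226/17.
5⁷ = 78125 falls short of 2216226/17 but 5⁸ = 390625 reaches it, so n = 8.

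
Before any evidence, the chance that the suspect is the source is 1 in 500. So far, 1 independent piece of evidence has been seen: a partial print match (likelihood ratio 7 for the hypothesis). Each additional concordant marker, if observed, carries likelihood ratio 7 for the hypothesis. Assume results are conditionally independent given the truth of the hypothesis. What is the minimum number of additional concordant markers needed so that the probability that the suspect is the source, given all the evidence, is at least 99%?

Prior odds = 0.002/0.998 = 1/499.
Bayes factor of the evidence already in hand = 7.
Odds after that evidence = (1/499) × 7 = 7/499.
Target odds = 0.99/0.01 = 99.
Need 7ⁿ ≥ 99 ÷ (7/499) = 49401/7.
7⁴ = 2401 falls short of 49401/7 but 7⁵ = 16807 reaches it, so n = 5.

5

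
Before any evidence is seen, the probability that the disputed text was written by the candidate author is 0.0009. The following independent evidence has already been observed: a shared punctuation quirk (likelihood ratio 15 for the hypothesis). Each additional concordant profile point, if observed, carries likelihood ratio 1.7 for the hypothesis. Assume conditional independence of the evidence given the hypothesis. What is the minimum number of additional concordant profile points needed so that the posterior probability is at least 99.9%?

Prior odds = 0.0009/0.9991 = 9/9991.
Bayes factor of the evidence already in hand = 15.
Odds after that evidence = (9/9991) × 15 = 135/9991.
Target odds = 0.999/0.001 = 999.
Need 1.7ⁿ ≥ 999 ÷ (135/9991) = 73933.4.
1.7²¹ ≈69091.9 falls short of 73933.4 but 1.7²² ≈117456 reaches it, so n = 22.

22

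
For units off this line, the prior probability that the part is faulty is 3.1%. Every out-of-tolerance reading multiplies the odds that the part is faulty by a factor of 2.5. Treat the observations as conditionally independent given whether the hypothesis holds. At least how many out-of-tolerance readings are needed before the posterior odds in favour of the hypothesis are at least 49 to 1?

Prior odds: 0.031 ÷ 0.969 = 31/969.
Likelihood ratio per out-of-tolerance reading = 2.5.
Target odds = 49.
Require 2.5ⁿ ≥ 49 ÷ (31/969) = 47481/31.
2.5⁸ = 390625/256 falls short of 47481/31 but 2.5⁹ = 1953125/512 reaches it, so n = 9.

9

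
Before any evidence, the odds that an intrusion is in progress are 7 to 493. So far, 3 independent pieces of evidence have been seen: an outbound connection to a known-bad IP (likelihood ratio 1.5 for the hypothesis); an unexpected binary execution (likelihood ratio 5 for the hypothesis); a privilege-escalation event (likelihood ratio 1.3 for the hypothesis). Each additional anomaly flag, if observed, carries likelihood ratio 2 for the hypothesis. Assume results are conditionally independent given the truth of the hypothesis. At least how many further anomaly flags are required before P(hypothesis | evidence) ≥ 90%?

7

Prior odds = 7/493.
Combined Bayes factor of the evidence already in hand = 1.5 × 5 × 1.3 = 9.75.
Odds after that evidence = (7/493) × 9.75 = 273/1972.
Target odds = 0.9/0.1 = 9.
Need 2ⁿ ≥ 9 ÷ (273/1972) = 5916/91.
2⁶ = 64 falls short of 5916/91 but 2⁷ = 128 reaches it, so n = 7.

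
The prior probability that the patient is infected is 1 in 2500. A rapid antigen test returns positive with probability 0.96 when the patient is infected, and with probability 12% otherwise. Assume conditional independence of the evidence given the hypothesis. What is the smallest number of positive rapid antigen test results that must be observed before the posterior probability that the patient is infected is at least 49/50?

Prior odds = 0.0004/0.9996 = 1/2499.
Likelihood ratio of a positive result = 0.96/0.12 = 8.
Target odds: 0.98 ÷ 0.02 = 49.
Need (1/2499) × 8ⁿ ≥ 49, i.e. 8ⁿ ≥ 122451.
8⁵ = 32768 falls short of 122451 but 8⁶ = 262144 reaches it, so n = 6.

6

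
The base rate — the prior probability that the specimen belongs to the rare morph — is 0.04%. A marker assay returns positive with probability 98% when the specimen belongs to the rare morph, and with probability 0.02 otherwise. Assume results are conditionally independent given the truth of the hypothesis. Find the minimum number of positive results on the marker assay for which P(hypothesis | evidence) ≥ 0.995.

4

Prior odds: 0.0004 ÷ 0.9996 = 1/2499.
Likelihood ratio of a positive result = 0.98/0.02 = 49.
Target odds: 0.995 ÷ 0.005 = 199.
Require 49ⁿ ≥ 199 ÷ (1/2499) = 497301.
49³ = 117649 falls short of 497301 but 49⁴ = 5764801 reaches it, so n = 4.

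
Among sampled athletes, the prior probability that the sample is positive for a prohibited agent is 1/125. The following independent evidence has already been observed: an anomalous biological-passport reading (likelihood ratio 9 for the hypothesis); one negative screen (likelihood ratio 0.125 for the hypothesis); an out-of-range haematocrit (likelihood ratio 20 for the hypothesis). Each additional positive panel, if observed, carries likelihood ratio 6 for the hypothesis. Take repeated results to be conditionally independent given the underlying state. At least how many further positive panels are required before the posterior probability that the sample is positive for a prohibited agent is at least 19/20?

Prior odds = 0.008/0.992 = 1/124.
Combined Bayes factor of the evidence already in hand = 9 × 0.125 × 20 = 22.5.
Odds after that evidence = (1/124) × 22.5 = 45/248.
Target odds = 0.95/0.05 = 19.
Need 6ⁿ ≥ 19 ÷ (45/248) = 4712/45.
6² = 36 falls short of 4712/45 but 6³ = 216 reaches it, so n = 3.

3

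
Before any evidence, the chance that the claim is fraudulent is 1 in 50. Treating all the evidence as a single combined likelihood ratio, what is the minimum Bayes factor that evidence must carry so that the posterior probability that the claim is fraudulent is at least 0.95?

931

Prior odds = 0.02/0.98 = 1/49.
Target odds = 0.95/0.05 = 19.
Required Bayes factor = 19 ÷ (1/49) = 931.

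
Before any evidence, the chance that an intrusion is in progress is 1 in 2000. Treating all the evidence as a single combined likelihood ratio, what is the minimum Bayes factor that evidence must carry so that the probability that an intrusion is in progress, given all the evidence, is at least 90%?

Prior odds = 0.0005/0.9995 = 1/1999.
Target odds = 0.9/0.1 = 9.
Required Bayes factor = 9 ÷ (1/1999) = 17991.

17991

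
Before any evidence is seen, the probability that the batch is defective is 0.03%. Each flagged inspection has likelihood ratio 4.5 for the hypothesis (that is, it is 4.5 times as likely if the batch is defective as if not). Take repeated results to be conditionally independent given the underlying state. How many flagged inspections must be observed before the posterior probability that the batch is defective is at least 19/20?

8

Prior odds = 0.0003/0.9997 = 3/9997.
Likelihood ratio per flagged inspection = 4.5.
Target odds: 0.95 ÷ 0.05 = 19.
Require 4.5ⁿ ≥ 19 ÷ (3/9997) = 189943/3.
4.5⁷ = 4782969/128 falls short of 189943/3 but 4.5⁸ = 43046721/256 reaches it, so n = 8.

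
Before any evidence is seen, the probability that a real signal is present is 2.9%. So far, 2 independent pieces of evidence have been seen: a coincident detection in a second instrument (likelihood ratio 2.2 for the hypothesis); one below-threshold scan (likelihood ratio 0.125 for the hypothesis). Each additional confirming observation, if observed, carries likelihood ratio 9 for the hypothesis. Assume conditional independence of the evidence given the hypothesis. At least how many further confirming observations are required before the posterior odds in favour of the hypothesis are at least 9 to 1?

4

Prior odds = 0.029/0.971 = 29/971.
Combined Bayes factor of the evidence already in hand = 2.2 × 0.125 = 0.275.
Odds after that evidence = (29/971) × 0.275 = 319/38840.
Target odds = 9.
Need 9ⁿ ≥ 9 ÷ (319/38840) = 349560/319.
9³ = 729 falls short of 349560/319 but 9⁴ = 6561 reaches it, so n = 4.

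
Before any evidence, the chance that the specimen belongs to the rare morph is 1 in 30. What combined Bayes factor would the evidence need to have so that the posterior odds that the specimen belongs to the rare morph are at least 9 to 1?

261

Prior odds = (1/30)/(29/30) = 1/29.
Target odds = 9.
Required Bayes factor = 9 ÷ (1/29) = 261.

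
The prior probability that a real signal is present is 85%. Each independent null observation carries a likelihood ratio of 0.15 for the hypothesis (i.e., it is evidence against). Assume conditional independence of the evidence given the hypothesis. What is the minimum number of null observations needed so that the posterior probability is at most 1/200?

4

Prior odds: 0.85 ÷ 0.15 = 17/3.
Likelihood ratio per null observation = 0.15.
Target posterior odds = 0.005/0.995 = 1/199.
Require 0.15ⁿ ≤ 1/199 ÷ (17/3) = 3/3383.
0.15³ = 0.003375 is still above 3/3383 but 0.15⁴ = 81/160000 is at or below it, so n = 4.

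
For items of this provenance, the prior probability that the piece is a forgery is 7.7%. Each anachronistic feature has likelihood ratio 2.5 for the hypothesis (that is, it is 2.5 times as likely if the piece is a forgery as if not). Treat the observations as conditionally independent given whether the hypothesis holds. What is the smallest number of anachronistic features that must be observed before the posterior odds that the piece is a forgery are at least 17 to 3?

5

Prior odds: 0.077 ÷ 0.923 = 77/923.
Likelihood ratio per anachronistic feature = 2.5.
Target odds = 17/3.
Need (77/923) × 2.5ⁿ ≥ 17/3, i.e. 2.5ⁿ ≥ 15691/231.
2.5⁴ = 39.0625 falls short of 15691/231 but 2.5⁵ = 97.65625 reaches it, so n = 5.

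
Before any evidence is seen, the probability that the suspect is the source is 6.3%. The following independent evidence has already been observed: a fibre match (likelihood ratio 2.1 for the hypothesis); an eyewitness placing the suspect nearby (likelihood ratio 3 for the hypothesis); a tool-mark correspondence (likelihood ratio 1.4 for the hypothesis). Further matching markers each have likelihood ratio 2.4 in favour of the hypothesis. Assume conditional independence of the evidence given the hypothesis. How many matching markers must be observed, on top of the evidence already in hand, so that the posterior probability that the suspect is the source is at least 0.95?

4

Prior odds = 0.063/0.937 = 63/937.
Combined Bayes factor of the evidence already in hand = 2.1 × 3 × 1.4 = 8.82.
Odds after that evidence = (63/937) × 8.82 = 27783/46850.
Target odds = 0.95/0.05 = 19.
Need 2.4ⁿ ≥ 19 ÷ (27783/46850) = 890150/27783.
2.4³ = 13.824 falls short of 890150/27783 but 2.4⁴ = 33.1776 reaches it, so n = 4.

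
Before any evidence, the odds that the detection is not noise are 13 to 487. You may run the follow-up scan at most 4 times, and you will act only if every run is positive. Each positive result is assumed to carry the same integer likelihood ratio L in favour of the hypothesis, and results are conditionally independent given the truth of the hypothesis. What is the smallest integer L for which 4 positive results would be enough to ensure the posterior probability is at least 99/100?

Prior odds = 13/487.
Target odds = 0.99/0.01 = 99.
Need L⁴ ≥ 99 ÷ (13/487) = 48213/13.
7⁴ = 2401 < 48213/13 ≤ 4096 = 8⁴, so L = 8.

8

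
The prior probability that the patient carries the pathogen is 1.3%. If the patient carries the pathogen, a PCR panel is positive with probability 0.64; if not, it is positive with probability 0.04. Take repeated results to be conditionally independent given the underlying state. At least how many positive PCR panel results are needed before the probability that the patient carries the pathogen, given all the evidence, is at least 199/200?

Prior odds = 0.013/0.987 = 13/987.
Likelihood ratio of a positive = 0.64/0.04 = 16.
Target odds: 0.995 ÷ 0.005 = 199.
Require 16ⁿ ≥ 199 ÷ (13/987) = 196413/13.
16³ = 4096 falls short of 196413/13 but 16⁴ = 65536 reaches it, so n = 4.

4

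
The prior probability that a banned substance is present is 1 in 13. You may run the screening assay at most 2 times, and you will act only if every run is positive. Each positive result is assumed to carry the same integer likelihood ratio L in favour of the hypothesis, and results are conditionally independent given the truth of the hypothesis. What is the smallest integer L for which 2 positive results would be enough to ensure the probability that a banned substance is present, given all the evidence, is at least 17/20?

Prior odds = (1/13)/(12/13) = 1/12.
Target odds = 0.85/0.15 = 17/3.
Need L² ≥ 17/3 ÷ (1/12) = 68.
8² = 64 < 68 ≤ 81 = 9², so L = 9.

9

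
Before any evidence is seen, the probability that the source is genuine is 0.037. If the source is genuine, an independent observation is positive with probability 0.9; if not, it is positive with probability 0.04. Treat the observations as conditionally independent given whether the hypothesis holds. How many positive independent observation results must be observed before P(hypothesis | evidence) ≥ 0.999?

4

Prior odds: 0.037 ÷ 0.963 = 37/963.
Likelihood ratio of a positive = 0.9/0.04 = 22.5.
Target posterior odds = 0.999/0.001 = 999.
Require 22.5ⁿ ≥ 999 ÷ (37/963) = 26001.
22.5³ = 11390.625 falls short of 26001 but 22.5⁴ = 256289.0625 reaches it, so n = 4.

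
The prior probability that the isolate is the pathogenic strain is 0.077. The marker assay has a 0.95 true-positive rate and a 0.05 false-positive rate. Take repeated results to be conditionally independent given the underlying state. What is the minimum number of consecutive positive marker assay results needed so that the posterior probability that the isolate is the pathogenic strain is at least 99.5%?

3

Prior odds: 0.077 ÷ 0.923 = 77/923.
Likelihood ratio of a positive result = 0.95/0.05 = 19.
Target odds: 0.995 ÷ 0.005 = 199.
Need (77/923) × 19ⁿ ≥ 199, i.e. 19ⁿ ≥ 183677/77.
19² = 361 falls short of 183677/77 but 19³ = 6859 reaches it, so n = 3.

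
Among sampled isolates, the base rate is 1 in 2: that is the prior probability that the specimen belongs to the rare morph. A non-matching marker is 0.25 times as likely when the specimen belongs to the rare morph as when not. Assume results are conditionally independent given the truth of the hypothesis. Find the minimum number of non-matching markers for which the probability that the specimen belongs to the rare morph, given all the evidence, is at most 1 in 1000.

5

Prior odds: 0.5 ÷ 0.5 = 1.
Likelihood ratio per non-matching marker = 0.25.
Target posterior odds = 0.001/0.999 = 1/999.
Need 1 × 0.25ⁿ ≤ 1/999, i.e. 0.25ⁿ ≤ 1/999.
0.25⁴ = 0.00390625 is still above 1/999 but 0.25⁵ = 1/1024 is at or below it, so n = 5.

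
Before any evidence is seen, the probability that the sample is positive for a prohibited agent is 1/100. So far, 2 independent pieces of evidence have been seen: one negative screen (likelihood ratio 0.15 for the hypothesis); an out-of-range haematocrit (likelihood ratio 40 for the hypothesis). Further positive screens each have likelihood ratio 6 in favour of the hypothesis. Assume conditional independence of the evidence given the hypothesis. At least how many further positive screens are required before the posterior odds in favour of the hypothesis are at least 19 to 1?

Prior odds = 0.01/0.99 = 1/99.
Combined Bayes factor of the evidence already in hand = 0.15 × 40 = 6.
Odds after that evidence = (1/99) × 6 = 2/33.
Target odds = 19.
Need 6ⁿ ≥ 19 ÷ (2/33) = 313.5.
6³ = 216 falls short of 313.5 but 6⁴ = 1296 reaches it, so n = 4.

4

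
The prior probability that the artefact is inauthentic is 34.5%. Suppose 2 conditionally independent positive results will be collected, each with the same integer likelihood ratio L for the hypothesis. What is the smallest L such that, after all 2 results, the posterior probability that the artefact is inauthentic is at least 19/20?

Prior odds = 0.345/0.655 = 69/131.
Target odds = 0.95/0.05 = 19.
Need L² ≥ 19 ÷ (69/131) = 2489/69.
6² = 36 < 2489/69 ≤ 49 = 7², so L = 7.

7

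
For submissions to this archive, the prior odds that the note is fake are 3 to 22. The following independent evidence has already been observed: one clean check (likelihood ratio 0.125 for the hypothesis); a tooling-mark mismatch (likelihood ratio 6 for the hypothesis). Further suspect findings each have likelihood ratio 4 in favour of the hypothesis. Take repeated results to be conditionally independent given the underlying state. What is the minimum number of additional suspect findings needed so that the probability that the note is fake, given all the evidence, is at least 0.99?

5

Prior odds = 3/22.
Combined Bayes factor of the evidence already in hand = 0.125 × 6 = 0.75.
Odds after that evidence = (3/22) × 0.75 = 9/88.
Target odds = 0.99/0.01 = 99.
Need 4ⁿ ≥ 99 ÷ (9/88) = 968.
4⁴ = 256 falls short of 968 but 4⁵ = 1024 reaches it, so n = 5.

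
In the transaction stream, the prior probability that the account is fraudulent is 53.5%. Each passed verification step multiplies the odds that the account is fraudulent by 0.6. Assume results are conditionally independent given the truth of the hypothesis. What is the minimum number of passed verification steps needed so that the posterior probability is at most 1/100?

Prior odds: 0.535 ÷ 0.465 = 107/93.
Likelihood ratio per passed verification step = 0.6.
Target posterior odds = 0.01/0.99 = 1/99.
Require 0.6ⁿ ≤ 1/99 ÷ (107/93) = 31/3531.
0.6⁹ = 19683/1953125 is still above 31/3531 but 0.6¹⁰ = 59049/9765625 is at or below it, so n = 10.

10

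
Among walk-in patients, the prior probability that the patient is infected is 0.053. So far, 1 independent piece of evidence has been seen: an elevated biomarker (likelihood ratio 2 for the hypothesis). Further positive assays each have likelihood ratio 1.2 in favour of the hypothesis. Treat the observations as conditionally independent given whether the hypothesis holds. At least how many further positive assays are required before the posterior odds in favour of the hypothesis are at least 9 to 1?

Prior odds = 0.053/0.947 = 53/947.
Bayes factor of the evidence already in hand = 2.
Odds after that evidence = (53/947) × 2 = 106/947.
Target odds = 9.
Need 1.2ⁿ ≥ 9 ÷ (106/947) = 8523/106.
1.2²⁴ ≈79.4968 falls short of 8523/106 but 1.2²⁵ ≈95.3962 reaches it, so n = 25.

25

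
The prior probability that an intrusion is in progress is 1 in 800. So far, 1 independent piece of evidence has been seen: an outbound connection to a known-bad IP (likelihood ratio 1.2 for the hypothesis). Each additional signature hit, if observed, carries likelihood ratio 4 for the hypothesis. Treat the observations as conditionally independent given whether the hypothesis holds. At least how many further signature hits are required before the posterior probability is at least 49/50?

8

Prior odds = 0.00125/0.99875 = 1/799.
Bayes factor of the evidence already in hand = 1.2.
Odds after that evidence = (1/799) × 1.2 = 6/3995.
Target odds = 0.98/0.02 = 49.
Need 4ⁿ ≥ 49 ÷ (6/3995) = 195755/6.
4⁷ = 16384 falls short of 195755/6 but 4⁸ = 65536 reaches it, so n = 8.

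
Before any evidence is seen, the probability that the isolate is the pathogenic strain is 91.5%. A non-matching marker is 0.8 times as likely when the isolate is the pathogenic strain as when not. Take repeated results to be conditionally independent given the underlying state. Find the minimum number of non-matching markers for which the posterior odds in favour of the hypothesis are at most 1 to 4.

17

Prior odds: 0.915 ÷ 0.085 = 183/17.
Likelihood ratio per non-matching marker = 0.8.
Target odds = 0.25.
Require 0.8ⁿ ≤ 0.25 ÷ (183/17) = 17/732.
0.8¹⁶ ≈0.0281475 is still above 17/732 but 0.8¹⁷ ≈0.022518 is at or below it, so n = 17.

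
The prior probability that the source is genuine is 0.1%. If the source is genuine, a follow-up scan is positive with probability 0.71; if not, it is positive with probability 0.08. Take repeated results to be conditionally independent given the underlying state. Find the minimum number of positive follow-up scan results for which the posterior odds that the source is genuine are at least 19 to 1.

Prior odds = 0.001/0.999 = 1/999.
Likelihood ratio of a positive = 0.71/0.08 = 8.875.
Target odds = 19.
Require 8.875ⁿ ≥ 19 ÷ (1/999) = 18981.
8.875⁴ = 25411681/4096 falls short of 18981 but 8.875⁵ ≈55060.7 reaches it, so n = 5.

5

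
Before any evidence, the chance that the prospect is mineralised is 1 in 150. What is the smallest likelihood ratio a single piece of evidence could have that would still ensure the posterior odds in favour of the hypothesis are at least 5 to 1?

745

Prior odds = (1/150)/(149/150) = 1/149.
Target odds = 5.
Required Bayes factor = 5 ÷ (1/149) = 745.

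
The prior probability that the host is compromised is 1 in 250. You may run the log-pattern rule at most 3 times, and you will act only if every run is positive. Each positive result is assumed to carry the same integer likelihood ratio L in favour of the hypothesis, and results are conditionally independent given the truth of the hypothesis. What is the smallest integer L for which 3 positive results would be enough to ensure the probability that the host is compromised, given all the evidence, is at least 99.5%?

Prior odds = 0.004/0.996 = 1/249.
Target odds = 0.995/0.005 = 199.
Need L³ ≥ 199 ÷ (1/249) = 49551.
36³ = 46656 < 49551 ≤ 50653 = 37³, so L = 37.

37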